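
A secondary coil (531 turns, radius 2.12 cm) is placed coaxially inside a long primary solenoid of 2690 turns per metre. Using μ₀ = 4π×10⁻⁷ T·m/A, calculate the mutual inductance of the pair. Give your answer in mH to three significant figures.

The outer solenoid produces a uniform field B₁ = μ₀n₁I₁ across the inner coil,
so the flux linkage is N₂Φ = N₂B₁A₂ = μ₀n₁N₂A₂·I₁, giving M = μ₀n₁N₂A₂.
A₂ = πr² = π(2.120×10^-2 m)² = 1.412×10^-3 m².
M = (4π×10⁻⁷)(2690)(531)(1.412×10^-3) = 2.534×10^-3 H.

M ≈ 2.53 mH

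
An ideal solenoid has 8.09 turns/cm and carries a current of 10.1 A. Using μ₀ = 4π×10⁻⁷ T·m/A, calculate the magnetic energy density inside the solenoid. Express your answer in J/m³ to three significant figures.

B = μ₀nI = (4π×10⁻⁷)(809)(10.1) = 1.027×10^-2 T.
u = B²/(2μ₀) = (1.027×10^-2)²/(2×4π×10⁻⁷) = 41.949 J/m³.

u ≈ 41.9 J/m³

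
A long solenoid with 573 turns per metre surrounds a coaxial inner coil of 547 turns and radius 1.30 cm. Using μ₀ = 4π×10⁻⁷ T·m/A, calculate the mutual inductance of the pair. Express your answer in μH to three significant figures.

The outer solenoid produces a uniform field B₁ = μ₀n₁I₁ across the inner coil,
so the flux linkage is N₂Φ = N₂B₁A₂ = μ₀n₁N₂A₂·I₁, giving M = μ₀n₁N₂A₂.
A₂ = πr² = π(1.300×10^-2 m)² = 5.309×10^-4 m².
M = (4π×10⁻⁷)(573)(547)(5.309×10^-4) = 2.091×10^-4 H.

M ≈ 209 μH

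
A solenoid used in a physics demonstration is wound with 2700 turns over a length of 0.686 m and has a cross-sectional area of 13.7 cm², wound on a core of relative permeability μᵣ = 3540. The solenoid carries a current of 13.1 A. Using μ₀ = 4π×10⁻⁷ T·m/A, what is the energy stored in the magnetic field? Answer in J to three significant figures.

U ≈ 5560 J

A = 13.7 cm² = 1.370×10^-3 m².
L = μ₀μᵣN²A/ℓ = (4π×10⁻⁷)(3540)(2700)²(1.370×10^-3)/(0.686) = 64.76 H.
U = ½LI² = ½(64.76)(13.1)² = 5.557×10^3 J.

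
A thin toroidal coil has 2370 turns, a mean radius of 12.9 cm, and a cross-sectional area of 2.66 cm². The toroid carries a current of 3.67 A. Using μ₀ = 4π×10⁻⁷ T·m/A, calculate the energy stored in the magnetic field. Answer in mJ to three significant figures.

U ≈ 15.6 mJ

L = μ₀N²A/(2πR) = (4π×10⁻⁷)(2370)²(2.660×10^-4)/(2π×0.129) = 2.316×10^-3 H.
U = ½LI² = ½(2.316×10^-3)(3.67)² = 1.560×10^-2 J.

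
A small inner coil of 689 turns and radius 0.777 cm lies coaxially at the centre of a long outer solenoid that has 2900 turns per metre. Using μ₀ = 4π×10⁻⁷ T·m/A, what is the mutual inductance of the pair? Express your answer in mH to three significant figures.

The outer solenoid produces a uniform field B₁ = μ₀n₁I₁ across the inner coil,
so the flux linkage is N₂Φ = N₂B₁A₂ = μ₀n₁N₂A₂·I₁, giving M = μ₀n₁N₂A₂.
A₂ = πr² = π(7.770×10^-3 m)² = 1.897×10^-4 m².
M = (4π×10⁻⁷)(2900)(689)(1.897×10^-4) = 4.762×10^-4 H.

M ≈ 0.476 mH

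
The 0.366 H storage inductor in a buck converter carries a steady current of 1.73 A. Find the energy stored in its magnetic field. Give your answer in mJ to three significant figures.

Stored magnetic energy: U = ½LI².
U = ½(0.366 H)(1.73 A)² = 0.5477 J.

U ≈ 548 mJ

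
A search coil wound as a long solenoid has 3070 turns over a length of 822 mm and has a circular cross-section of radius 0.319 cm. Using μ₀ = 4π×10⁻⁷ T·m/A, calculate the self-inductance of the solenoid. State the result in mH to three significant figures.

A = πr² = π(3.190×10^-3 m)² = 3.197×10^-5 m².
For a long solenoid, L = μ₀N²A/ℓ.
L = (4π×10⁻⁷)(3070)²(3.197×10^-5)/(0.822 m) = 4.606×10^-4 H.

L ≈ 0.461 mH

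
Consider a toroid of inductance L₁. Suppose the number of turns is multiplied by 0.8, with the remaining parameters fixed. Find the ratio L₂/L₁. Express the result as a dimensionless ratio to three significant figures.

For a toroid, L ∝ μᵣN²A/R.
L₂/L₁ = (0.8)^2 = 0.640.

L₂/L₁ = 0.640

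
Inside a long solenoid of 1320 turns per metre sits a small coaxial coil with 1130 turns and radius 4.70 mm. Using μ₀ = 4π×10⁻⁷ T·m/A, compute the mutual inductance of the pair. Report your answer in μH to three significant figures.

The outer solenoid produces a uniform field B₁ = μ₀n₁I₁ across the inner coil,
so the flux linkage is N₂Φ = N₂B₁A₂ = μ₀n₁N₂A₂·I₁, giving M = μ₀n₁N₂A₂.
A₂ = πr² = π(4.700×10^-3 m)² = 6.940×10^-5 m².
M = (4π×10⁻⁷)(1320)(1130)(6.940×10^-5) = 1.301×10^-4 H.

M ≈ 130 μH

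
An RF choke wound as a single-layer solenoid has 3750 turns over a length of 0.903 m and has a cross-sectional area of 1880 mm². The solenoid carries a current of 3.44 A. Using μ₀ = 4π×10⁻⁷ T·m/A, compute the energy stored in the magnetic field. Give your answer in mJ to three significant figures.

U ≈ 218 mJ

A = 1880 mm² = 1.880×10^-3 m².
L = μ₀N²A/ℓ = (4π×10⁻⁷)(3750)²(1.880×10^-3)/(0.903) = 3.679×10^-2 H.
U = ½LI² = ½(3.679×10^-2)(3.44)² = 0.2177 J.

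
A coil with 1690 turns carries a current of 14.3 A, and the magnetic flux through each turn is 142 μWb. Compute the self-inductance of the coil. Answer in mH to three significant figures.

Self-inductance is defined by L = NΦ_B/I (flux linkage over current).
L = (1690)(1.420×10^-4 Wb)/(14.3 A) = 1.678×10^-2 H.

L ≈ 16.8 mH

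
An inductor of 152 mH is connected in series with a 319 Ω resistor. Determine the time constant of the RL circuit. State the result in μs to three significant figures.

τ = L/R = (0.152 H)/(319 Ω) = 4.7649×10^-4 s.

τ ≈ 476 μs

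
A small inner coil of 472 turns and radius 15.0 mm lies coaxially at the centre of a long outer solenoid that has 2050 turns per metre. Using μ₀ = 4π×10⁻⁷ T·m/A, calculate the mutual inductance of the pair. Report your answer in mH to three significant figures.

M ≈ 0.859 mH

The outer solenoid produces a uniform field B₁ = μ₀n₁I₁ across the inner coil,
so the flux linkage is N₂Φ = N₂B₁A₂ = μ₀n₁N₂A₂·I₁, giving M = μ₀n₁N₂A₂.
A₂ = πr² = π(1.500×10^-2 m)² = 7.069×10^-4 m².
M = (4π×10⁻⁷)(2050)(472)(7.069×10^-4) = 8.5948×10^-4 H.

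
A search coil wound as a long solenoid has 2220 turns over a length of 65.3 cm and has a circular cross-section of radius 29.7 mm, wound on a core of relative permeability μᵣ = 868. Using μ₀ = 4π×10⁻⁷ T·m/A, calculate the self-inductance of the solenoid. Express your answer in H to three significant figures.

L ≈ 22.8 H

A = πr² = π(2.970×10^-2 m)² = 2.771×10^-3 m².
For a long solenoid, L = μ₀μᵣN²A/ℓ.
L = (4π×10⁻⁷)(868)(2220)²(2.771×10^-3)/(0.653 m) = 22.81 H.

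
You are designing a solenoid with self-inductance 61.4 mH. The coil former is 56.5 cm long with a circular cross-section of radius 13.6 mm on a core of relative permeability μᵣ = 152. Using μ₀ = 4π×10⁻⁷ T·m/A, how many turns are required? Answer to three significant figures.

N ≈ 559 turns

A = πr² = π(1.360×10^-2 m)² = 5.811×10^-4 m².
From L = μ₀μᵣN²A/ℓ, N = √(Lℓ / (μ₀μᵣA)).
N = √[(6.140×10^-2)(0.565) / ((4π×10⁻⁷)(152)×5.811×10^-4)] = √(3.126×10^5) ≈ 559.1.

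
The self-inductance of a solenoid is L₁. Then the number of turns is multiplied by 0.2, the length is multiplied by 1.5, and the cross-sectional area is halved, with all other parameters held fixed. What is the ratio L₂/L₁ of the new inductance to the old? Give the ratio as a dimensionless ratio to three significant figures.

L₂/L₁ = 0.0133

For a solenoid, L ∝ μᵣN²A/ℓ.
L₂/L₁ = (0.2)^2 × (1.5)^-1 × (0.5) = 0.0133.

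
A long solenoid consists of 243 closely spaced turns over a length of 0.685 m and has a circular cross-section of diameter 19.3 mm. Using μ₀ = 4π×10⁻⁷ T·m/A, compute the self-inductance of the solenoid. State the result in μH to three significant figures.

A = π(d/2)² = π(9.650×10^-3 m)² = 2.926×10^-4 m².
For a long solenoid, L = μ₀N²A/ℓ.
L = (4π×10⁻⁷)(243)²(2.926×10^-4)/(0.685 m) = 3.169×10^-5 H.

L ≈ 31.7 μH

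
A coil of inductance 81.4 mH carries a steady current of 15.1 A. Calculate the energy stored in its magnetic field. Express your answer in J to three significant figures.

U ≈ 9.28 J

Stored magnetic energy: U = ½LI².
U = ½(8.140×10^-2 H)(15.1 A)² = 9.28 J.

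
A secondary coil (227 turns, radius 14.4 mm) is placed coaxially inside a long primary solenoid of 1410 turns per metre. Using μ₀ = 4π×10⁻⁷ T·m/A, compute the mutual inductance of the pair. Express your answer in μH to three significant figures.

The outer solenoid produces a uniform field B₁ = μ₀n₁I₁ across the inner coil,
so the flux linkage is N₂Φ = N₂B₁A₂ = μ₀n₁N₂A₂·I₁, giving M = μ₀n₁N₂A₂.
A₂ = πr² = π(1.440×10^-2 m)² = 6.514×10^-4 m².
M = (4π×10⁻⁷)(1410)(227)(6.514×10^-4) = 2.620×10^-4 H.

M ≈ 262 μH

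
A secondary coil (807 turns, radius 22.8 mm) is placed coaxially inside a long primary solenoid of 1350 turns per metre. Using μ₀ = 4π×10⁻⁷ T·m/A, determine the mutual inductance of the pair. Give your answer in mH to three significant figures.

The outer solenoid produces a uniform field B₁ = μ₀n₁I₁ across the inner coil,
so the flux linkage is N₂Φ = N₂B₁A₂ = μ₀n₁N₂A₂·I₁, giving M = μ₀n₁N₂A₂.
A₂ = πr² = π(2.280×10^-2 m)² = 1.633×10^-3 m².
M = (4π×10⁻⁷)(1350)(807)(1.633×10^-3) = 2.236×10^-3 H.

M ≈ 2.24 mH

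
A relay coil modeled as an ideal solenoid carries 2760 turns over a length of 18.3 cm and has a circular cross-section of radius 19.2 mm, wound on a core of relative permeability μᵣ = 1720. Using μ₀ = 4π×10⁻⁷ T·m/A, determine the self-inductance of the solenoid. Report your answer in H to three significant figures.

L ≈ 104 H

A = πr² = π(1.920×10^-2 m)² = 1.158×10^-3 m².
For a long solenoid, L = μ₀μᵣN²A/ℓ.
L = (4π×10⁻⁷)(1720)(2760)²(1.158×10^-3)/(0.183 m) = 104.2 H.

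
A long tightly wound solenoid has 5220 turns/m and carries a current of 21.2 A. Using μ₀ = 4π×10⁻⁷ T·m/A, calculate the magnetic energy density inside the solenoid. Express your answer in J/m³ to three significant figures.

B = μ₀nI = (4π×10⁻⁷)(5.220×10^3)(21.2) = 0.1391 T.
u = B²/(2μ₀) = (0.1391)²/(2×4π×10⁻⁷) = 7.6947×10^3 J/m³.

u ≈ 7690 J/m³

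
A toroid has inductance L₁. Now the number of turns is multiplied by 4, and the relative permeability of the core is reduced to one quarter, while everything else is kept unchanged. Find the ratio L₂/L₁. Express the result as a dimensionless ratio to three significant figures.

For a toroid, L ∝ μᵣN²A/R.
L₂/L₁ = (4)^2 × (0.25) = 4.00.

L₂/L₁ = 4.00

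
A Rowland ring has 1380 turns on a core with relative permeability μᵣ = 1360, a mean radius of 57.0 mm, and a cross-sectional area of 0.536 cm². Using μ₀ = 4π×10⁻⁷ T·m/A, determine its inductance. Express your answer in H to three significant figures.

For a thin toroid, L = μ₀μᵣN²A/(2πR).
L = (4π×10⁻⁷)(1360)(1380)²(5.360×10^-5) / (2π×5.700×10^-2 m) = 0.4871 H.

L ≈ 0.487 H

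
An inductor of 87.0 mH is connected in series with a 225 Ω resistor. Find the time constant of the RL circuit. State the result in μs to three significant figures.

τ = L/R = (8.700×10^-2 H)/(225 Ω) = 3.867×10^-4 s.

τ ≈ 387 μs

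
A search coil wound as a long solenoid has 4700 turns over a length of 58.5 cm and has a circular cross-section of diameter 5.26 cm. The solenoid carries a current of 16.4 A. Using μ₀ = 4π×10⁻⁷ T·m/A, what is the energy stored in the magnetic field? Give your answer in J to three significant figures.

A = π(d/2)² = π(2.630×10^-2 m)² = 2.173×10^-3 m².
L = μ₀N²A/ℓ = (4π×10⁻⁷)(4700)²(2.173×10^-3)/(0.585) = 0.1031 H.
U = ½LI² = ½(0.1031)(16.4)² = 13.87 J.

U ≈ 13.9 J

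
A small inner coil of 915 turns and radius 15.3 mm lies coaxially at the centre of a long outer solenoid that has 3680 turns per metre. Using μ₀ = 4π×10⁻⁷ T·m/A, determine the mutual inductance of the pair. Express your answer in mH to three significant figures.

M ≈ 3.11 mH

The outer solenoid produces a uniform field B₁ = μ₀n₁I₁ across the inner coil,
so the flux linkage is N₂Φ = N₂B₁A₂ = μ₀n₁N₂A₂·I₁, giving M = μ₀n₁N₂A₂.
A₂ = πr² = π(1.530×10^-2 m)² = 7.354×10^-4 m².
M = (4π×10⁻⁷)(3680)(915)(7.354×10^-4) = 3.112×10^-3 H.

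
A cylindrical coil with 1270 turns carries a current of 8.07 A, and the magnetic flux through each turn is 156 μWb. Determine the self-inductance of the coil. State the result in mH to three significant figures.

Self-inductance is defined by L = NΦ_B/I (flux linkage over current).
L = (1270)(1.560×10^-4 Wb)/(8.07 A) = 2.455×10^-2 H.

L ≈ 24.6 mH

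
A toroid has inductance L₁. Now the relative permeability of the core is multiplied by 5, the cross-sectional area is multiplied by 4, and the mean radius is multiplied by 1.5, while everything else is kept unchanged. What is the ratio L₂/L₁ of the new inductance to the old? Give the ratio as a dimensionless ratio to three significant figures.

L₂/L₁ = 13.3

For a toroid, L ∝ μᵣN²A/R.
L₂/L₁ = (5) × (4) × (1.5)^-1 = 13.3.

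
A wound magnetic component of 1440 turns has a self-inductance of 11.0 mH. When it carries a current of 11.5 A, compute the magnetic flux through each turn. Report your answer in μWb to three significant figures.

Φ_B ≈ 87.8 μWb

From L = NΦ_B/I, the flux per turn is Φ_B = LI/N.
Φ_B = (1.100×10^-2 H)(11.5 A)/1440 = 8.7847×10^-5 Wb.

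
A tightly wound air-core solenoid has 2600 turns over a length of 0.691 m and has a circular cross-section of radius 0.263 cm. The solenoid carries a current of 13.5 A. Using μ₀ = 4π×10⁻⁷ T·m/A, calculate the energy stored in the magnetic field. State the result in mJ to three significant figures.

A = πr² = π(2.630×10^-3 m)² = 2.173×10^-5 m².
L = μ₀N²A/ℓ = (4π×10⁻⁷)(2600)²(2.173×10^-5)/(0.691) = 2.671×10^-4 H.
U = ½LI² = ½(2.671×10^-4)(13.5)² = 2.434×10^-2 J.

U ≈ 24.3 mJ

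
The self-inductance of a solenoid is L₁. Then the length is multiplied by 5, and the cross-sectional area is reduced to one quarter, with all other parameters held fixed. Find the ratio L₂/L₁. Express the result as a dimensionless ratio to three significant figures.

For a solenoid, L ∝ μᵣN²A/ℓ.
L₂/L₁ = (5)^-1 × (0.25) = 0.0500.

L₂/L₁ = 0.0500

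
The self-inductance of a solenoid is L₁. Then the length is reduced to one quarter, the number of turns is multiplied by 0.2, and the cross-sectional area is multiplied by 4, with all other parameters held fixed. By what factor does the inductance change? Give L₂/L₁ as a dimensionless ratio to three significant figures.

L₂/L₁ = 0.640

For a solenoid, L ∝ μᵣN²A/ℓ.
L₂/L₁ = (0.25)^-1 × (0.2)^2 × (4) = 0.640.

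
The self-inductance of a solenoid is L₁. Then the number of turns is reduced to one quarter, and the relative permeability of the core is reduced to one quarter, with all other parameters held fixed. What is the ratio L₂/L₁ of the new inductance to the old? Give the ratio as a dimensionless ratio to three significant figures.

L₂/L₁ = 0.0156

For a solenoid, L ∝ μᵣN²A/ℓ.
L₂/L₁ = (0.25)^2 × (0.25) = 0.0156.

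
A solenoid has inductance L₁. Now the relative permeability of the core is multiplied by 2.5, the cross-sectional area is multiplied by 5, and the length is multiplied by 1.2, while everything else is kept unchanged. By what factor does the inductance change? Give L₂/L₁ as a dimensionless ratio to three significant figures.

L₂/L₁ = 10.4

For a solenoid, L ∝ μᵣN²A/ℓ.
L₂/L₁ = (2.5) × (5) × (1.2)^-1 = 10.4.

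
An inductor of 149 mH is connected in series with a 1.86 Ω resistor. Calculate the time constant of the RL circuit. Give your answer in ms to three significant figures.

τ = L/R = (0.149 H)/(1.86 Ω) = 8.011×10^-2 s.

τ ≈ 80.1 ms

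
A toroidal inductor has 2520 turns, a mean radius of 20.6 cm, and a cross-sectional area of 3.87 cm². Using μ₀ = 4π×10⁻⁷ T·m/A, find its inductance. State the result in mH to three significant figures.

For a thin toroid, L = μ₀N²A/(2πR).
L = (4π×10⁻⁷)(2520)²(3.870×10^-4) / (2π×0.206 m) = 2.386×10^-3 H.

L ≈ 2.39 mH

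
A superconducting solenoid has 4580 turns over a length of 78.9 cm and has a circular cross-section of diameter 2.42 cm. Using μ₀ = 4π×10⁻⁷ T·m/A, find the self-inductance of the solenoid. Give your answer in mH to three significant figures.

L ≈ 15.4 mH

A = π(d/2)² = π(1.210×10^-2 m)² = 4.600×10^-4 m².
For a long solenoid, L = μ₀N²A/ℓ.
L = (4π×10⁻⁷)(4580)²(4.600×10^-4)/(0.789 m) = 1.537×10^-2 H.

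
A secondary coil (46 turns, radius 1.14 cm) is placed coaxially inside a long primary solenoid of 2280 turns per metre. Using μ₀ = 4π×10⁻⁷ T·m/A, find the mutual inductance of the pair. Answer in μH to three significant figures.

M ≈ 53.8 μH

The outer solenoid produces a uniform field B₁ = μ₀n₁I₁ across the inner coil,
so the flux linkage is N₂Φ = N₂B₁A₂ = μ₀n₁N₂A₂·I₁, giving M = μ₀n₁N₂A₂.
A₂ = πr² = π(1.140×10^-2 m)² = 4.083×10^-4 m².
M = (4π×10⁻⁷)(2280)(46)(4.083×10^-4) = 5.381×10^-5 H.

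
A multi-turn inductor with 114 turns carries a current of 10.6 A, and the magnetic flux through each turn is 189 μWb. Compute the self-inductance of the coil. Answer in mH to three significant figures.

Self-inductance is defined by L = NΦ_B/I (flux linkage over current).
L = (114)(1.890×10^-4 Wb)/(10.6 A) = 2.033×10^-3 H.

L ≈ 2.03 mH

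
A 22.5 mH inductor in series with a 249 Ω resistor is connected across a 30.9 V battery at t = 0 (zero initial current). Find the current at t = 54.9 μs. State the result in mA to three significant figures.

I ≈ 56.5 mA

τ = L/R = 2.250×10^-2/249 = 9.036×10^-5 s; final current I_∞ = ε/R = 30.9/249 = 0.1241 A.
I(t) = I_∞(1 − e^(−t/τ)) with t/τ = 0.608.
I = (0.1241)(1 − e^(−0.608)) = 5.650×10^-2 A.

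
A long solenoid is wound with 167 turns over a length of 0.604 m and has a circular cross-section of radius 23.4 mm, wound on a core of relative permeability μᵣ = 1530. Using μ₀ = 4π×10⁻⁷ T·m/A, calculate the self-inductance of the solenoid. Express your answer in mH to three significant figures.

L ≈ 153 mH

A = πr² = π(2.340×10^-2 m)² = 1.720×10^-3 m².
For a long solenoid, L = μ₀μᵣN²A/ℓ.
L = (4π×10⁻⁷)(1530)(167)²(1.720×10^-3)/(0.604 m) = 0.1527 H.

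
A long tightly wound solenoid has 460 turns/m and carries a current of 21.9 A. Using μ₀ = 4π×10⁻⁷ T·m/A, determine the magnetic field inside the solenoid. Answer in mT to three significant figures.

B ≈ 12.7 mT

Inside a long solenoid, B = μ₀nI.
B = (4π×10⁻⁷)(460 m⁻¹)(21.9 A) = 1.266×10^-2 T.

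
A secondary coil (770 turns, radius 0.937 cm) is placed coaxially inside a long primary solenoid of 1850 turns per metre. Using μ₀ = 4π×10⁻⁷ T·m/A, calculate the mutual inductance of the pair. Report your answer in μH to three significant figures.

M ≈ 494 μH

The outer solenoid produces a uniform field B₁ = μ₀n₁I₁ across the inner coil,
so the flux linkage is N₂Φ = N₂B₁A₂ = μ₀n₁N₂A₂·I₁, giving M = μ₀n₁N₂A₂.
A₂ = πr² = π(9.370×10^-3 m)² = 2.758×10^-4 m².
M = (4π×10⁻⁷)(1850)(770)(2.758×10^-4) = 4.937×10^-4 H.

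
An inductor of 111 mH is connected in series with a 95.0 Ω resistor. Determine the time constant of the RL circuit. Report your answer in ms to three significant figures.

τ ≈ 1.17 ms

τ = L/R = (0.111 H)/(95.0 Ω) = 1.168×10^-3 s.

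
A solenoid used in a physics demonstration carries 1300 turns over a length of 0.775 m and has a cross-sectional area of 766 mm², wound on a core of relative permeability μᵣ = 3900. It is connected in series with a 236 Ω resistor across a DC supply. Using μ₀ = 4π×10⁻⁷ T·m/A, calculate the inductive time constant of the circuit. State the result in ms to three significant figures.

A = 766 mm² = 7.660×10^-4 m².
L = μ₀μᵣN²A/ℓ = (4π×10⁻⁷)(3900)(1300)²(7.660×10^-4)/(0.775) = 8.186 H.
τ = L/R = (8.186)/(236) = 3.469×10^-2 s.

τ ≈ 34.7 ms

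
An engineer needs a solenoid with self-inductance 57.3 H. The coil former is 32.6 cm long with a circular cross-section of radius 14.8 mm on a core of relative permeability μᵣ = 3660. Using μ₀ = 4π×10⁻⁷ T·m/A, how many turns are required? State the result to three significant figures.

A = πr² = π(1.480×10^-2 m)² = 6.881×10^-4 m².
From L = μ₀μᵣN²A/ℓ, N = √(Lℓ / (μ₀μᵣA)).
N = √[(57.3)(0.326) / ((4π×10⁻⁷)(3660)×6.881×10^-4)] = √(5.902×10^6) ≈ 2429.4.

N ≈ 2430 turns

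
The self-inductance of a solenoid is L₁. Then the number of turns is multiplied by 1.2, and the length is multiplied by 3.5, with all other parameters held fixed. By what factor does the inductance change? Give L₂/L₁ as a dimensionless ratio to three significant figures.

L₂/L₁ = 0.411

For a solenoid, L ∝ μᵣN²A/ℓ.
L₂/L₁ = (1.2)^2 × (3.5)^-1 = 0.411.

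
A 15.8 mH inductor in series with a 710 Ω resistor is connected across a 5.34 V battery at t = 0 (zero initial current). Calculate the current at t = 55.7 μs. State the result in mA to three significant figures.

τ = L/R = 1.580×10^-2/710 = 2.225×10^-5 s; final current I_∞ = ε/R = 5.34/710 = 7.521×10^-3 A.
I(t) = I_∞(1 − e^(−t/τ)) with t/τ = 2.503.
I = (7.521×10^-3)(1 − e^(−2.503)) = 6.906×10^-3 A.

I ≈ 6.91 mA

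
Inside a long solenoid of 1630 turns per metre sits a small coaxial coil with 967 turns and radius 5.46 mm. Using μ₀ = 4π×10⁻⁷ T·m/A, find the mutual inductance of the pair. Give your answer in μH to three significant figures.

The outer solenoid produces a uniform field B₁ = μ₀n₁I₁ across the inner coil,
so the flux linkage is N₂Φ = N₂B₁A₂ = μ₀n₁N₂A₂·I₁, giving M = μ₀n₁N₂A₂.
A₂ = πr² = π(5.460×10^-3 m)² = 9.366×10^-5 m².
M = (4π×10⁻⁷)(1630)(967)(9.366×10^-5) = 1.855×10^-4 H.

M ≈ 186 μH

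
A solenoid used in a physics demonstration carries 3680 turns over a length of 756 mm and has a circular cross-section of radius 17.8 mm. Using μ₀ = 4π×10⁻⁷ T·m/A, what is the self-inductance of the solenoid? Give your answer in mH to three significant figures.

L ≈ 22.4 mH

A = πr² = π(1.780×10^-2 m)² = 9.954×10^-4 m².
For a long solenoid, L = μ₀N²A/ℓ.
L = (4π×10⁻⁷)(3680)²(9.954×10^-4)/(0.756 m) = 2.241×10^-2 H.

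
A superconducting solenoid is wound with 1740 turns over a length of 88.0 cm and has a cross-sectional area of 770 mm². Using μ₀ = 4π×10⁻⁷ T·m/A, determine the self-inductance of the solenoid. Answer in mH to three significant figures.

A = 770 mm² = 7.700×10^-4 m².
For a long solenoid, L = μ₀N²A/ℓ.
L = (4π×10⁻⁷)(1740)²(7.700×10^-4)/(0.88 m) = 3.329×10^-3 H.

L ≈ 3.33 mH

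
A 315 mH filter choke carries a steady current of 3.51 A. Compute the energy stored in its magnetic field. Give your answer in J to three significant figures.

Stored magnetic energy: U = ½LI².
U = ½(0.315 H)(3.51 A)² = 1.94 J.

U ≈ 1.94 J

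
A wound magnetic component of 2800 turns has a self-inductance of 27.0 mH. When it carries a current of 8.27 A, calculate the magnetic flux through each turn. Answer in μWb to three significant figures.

From L = NΦ_B/I, the flux per turn is Φ_B = LI/N.
Φ_B = (2.700×10^-2 H)(8.27 A)/2800 = 7.9746×10^-5 Wb.

Φ_B ≈ 79.7 μWb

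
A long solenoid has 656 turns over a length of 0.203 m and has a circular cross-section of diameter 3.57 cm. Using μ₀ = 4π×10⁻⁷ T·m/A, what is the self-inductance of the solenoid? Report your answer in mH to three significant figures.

A = π(d/2)² = π(1.785×10^-2 m)² = 1.001×10^-3 m².
For a long solenoid, L = μ₀N²A/ℓ.
L = (4π×10⁻⁷)(656)²(1.001×10^-3)/(0.203 m) = 2.667×10^-3 H.

L ≈ 2.67 mH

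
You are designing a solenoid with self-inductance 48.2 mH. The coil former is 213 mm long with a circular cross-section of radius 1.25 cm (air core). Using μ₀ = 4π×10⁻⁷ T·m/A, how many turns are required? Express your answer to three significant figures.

N ≈ 4080 turns

A = πr² = π(1.250×10^-2 m)² = 4.909×10^-4 m².
From L = μ₀N²A/ℓ, N = √(Lℓ / (μ₀A)).
N = √[(4.820×10^-2)(0.213) / ((4π×10⁻⁷)×4.909×10^-4)] = √(1.664×10^7) ≈ 4079.7.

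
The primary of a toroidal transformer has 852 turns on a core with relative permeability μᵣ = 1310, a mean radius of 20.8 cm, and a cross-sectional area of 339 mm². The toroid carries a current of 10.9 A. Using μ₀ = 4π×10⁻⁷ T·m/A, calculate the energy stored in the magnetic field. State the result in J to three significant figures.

U ≈ 18.4 J

L = μ₀μᵣN²A/(2πR) = (4π×10⁻⁷)(1310)(852)²(3.390×10^-4)/(2π×0.208) = 0.31 H.
U = ½LI² = ½(0.31)(10.9)² = 18.41 J.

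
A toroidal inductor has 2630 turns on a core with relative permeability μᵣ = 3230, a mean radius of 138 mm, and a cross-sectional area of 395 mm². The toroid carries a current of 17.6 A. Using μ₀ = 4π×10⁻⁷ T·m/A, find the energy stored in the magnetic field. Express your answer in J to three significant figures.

L = μ₀μᵣN²A/(2πR) = (4π×10⁻⁷)(3230)(2630)²(3.950×10^-4)/(2π×0.138) = 12.79 H.
U = ½LI² = ½(12.79)(17.6)² = 1.981×10^3 J.

U ≈ 1980 J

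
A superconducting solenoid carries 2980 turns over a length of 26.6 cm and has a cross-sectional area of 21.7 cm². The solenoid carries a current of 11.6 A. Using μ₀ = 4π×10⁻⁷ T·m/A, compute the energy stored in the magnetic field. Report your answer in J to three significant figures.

U ≈ 6.13 J

A = 21.7 cm² = 2.170×10^-3 m².
L = μ₀N²A/ℓ = (4π×10⁻⁷)(2980)²(2.170×10^-3)/(0.266) = 9.104×10^-2 H.
U = ½LI² = ½(9.104×10^-2)(11.6)² = 6.125 J.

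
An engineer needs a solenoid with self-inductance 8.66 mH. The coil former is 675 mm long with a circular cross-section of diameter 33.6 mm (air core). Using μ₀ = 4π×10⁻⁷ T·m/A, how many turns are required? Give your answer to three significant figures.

A = π(d/2)² = π(1.680×10^-2 m)² = 8.867×10^-4 m².
From L = μ₀N²A/ℓ, N = √(Lℓ / (μ₀A)).
N = √[(8.660×10^-3)(0.675) / ((4π×10⁻⁷)×8.867×10^-4)] = √(5.246×10^6) ≈ 2290.5.

N ≈ 2290 turns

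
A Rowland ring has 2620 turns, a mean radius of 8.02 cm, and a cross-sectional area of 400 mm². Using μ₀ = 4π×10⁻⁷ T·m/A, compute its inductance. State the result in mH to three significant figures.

L ≈ 6.85 mH

For a thin toroid, L = μ₀N²A/(2πR).
L = (4π×10⁻⁷)(2620)²(4.000×10^-4) / (2π×8.020×10^-2 m) = 6.847×10^-3 H.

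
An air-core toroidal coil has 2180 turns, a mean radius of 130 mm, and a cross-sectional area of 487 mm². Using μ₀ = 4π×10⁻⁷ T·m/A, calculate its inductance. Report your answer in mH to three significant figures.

For a thin toroid, L = μ₀N²A/(2πR).
L = (4π×10⁻⁷)(2180)²(4.870×10^-4) / (2π×0.13 m) = 3.561×10^-3 H.

L ≈ 3.56 mH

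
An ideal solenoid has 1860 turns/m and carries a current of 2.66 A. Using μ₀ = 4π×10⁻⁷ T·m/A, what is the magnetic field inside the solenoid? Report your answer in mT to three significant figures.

B ≈ 6.22 mT

Inside a long solenoid, B = μ₀nI.
B = (4π×10⁻⁷)(1.860×10^3 m⁻¹)(2.66 A) = 6.217×10^-3 T.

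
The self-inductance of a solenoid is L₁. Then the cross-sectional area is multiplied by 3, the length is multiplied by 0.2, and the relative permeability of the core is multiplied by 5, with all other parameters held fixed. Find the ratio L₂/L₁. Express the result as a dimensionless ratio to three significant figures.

For a solenoid, L ∝ μᵣN²A/ℓ.
L₂/L₁ = (3) × (0.2)^-1 × (5) = 75.0.

L₂/L₁ = 75.0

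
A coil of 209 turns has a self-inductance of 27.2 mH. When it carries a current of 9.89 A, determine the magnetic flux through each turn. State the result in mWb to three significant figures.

Φ_B ≈ 1.29 mWb

From L = NΦ_B/I, the flux per turn is Φ_B = LI/N.
Φ_B = (2.720×10^-2 H)(9.89 A)/209 = 1.287×10^-3 Wb.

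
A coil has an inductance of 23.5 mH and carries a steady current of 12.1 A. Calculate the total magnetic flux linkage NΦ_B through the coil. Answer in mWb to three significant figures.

From L = NΦ_B/I, the flux linkage is NΦ_B = LI.
NΦ_B = (2.350×10^-2 H)(12.1 A) = 0.2843 Wb.

NΦ_B ≈ 284 mWb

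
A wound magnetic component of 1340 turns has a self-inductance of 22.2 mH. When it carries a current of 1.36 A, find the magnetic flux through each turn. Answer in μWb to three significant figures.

Φ_B ≈ 22.5 μWb

From L = NΦ_B/I, the flux per turn is Φ_B = LI/N.
Φ_B = (2.220×10^-2 H)(1.36 A)/1340 = 2.253×10^-5 Wb.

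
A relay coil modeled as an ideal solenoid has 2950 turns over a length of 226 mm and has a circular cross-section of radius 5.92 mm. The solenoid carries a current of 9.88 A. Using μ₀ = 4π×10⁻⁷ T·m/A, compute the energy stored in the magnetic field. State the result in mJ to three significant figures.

U ≈ 260 mJ

A = πr² = π(5.920×10^-3 m)² = 1.101×10^-4 m².
L = μ₀N²A/ℓ = (4π×10⁻⁷)(2950)²(1.101×10^-4)/(0.226) = 5.328×10^-3 H.
U = ½LI² = ½(5.328×10^-3)(9.88)² = 0.26 J.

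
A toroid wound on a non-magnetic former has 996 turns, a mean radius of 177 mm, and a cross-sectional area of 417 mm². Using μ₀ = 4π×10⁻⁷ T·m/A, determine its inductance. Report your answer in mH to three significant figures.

L ≈ 0.467 mH

For a thin toroid, L = μ₀N²A/(2πR).
L = (4π×10⁻⁷)(996)²(4.170×10^-4) / (2π×0.177 m) = 4.674×10^-4 H.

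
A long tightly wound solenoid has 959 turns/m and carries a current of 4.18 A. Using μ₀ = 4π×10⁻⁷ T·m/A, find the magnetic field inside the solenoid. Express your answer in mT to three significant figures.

Inside a long solenoid, B = μ₀nI.
B = (4π×10⁻⁷)(959 m⁻¹)(4.18 A) = 5.037×10^-3 T.

B ≈ 5.04 mT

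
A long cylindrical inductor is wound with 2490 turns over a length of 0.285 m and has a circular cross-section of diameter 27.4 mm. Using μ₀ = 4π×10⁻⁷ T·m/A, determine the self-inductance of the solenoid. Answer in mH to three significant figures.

L ≈ 16.1 mH

A = π(d/2)² = π(1.370×10^-2 m)² = 5.896×10^-4 m².
For a long solenoid, L = μ₀N²A/ℓ.
L = (4π×10⁻⁷)(2490)²(5.896×10^-4)/(0.285 m) = 1.612×10^-2 H.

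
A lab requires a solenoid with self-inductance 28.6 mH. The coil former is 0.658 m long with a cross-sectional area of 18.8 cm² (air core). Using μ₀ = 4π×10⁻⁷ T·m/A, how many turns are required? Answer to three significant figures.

N ≈ 2820 turns

A = 18.8 cm² = 1.880×10^-3 m².
From L = μ₀N²A/ℓ, N = √(Lℓ / (μ₀A)).
N = √[(2.860×10^-2)(0.658) / ((4π×10⁻⁷)×1.880×10^-3)] = √(7.966×10^6) ≈ 2822.4.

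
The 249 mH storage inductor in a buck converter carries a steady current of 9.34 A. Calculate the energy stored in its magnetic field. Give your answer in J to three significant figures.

Stored magnetic energy: U = ½LI².
U = ½(0.249 H)(9.34 A)² = 10.86 J.

U ≈ 10.9 J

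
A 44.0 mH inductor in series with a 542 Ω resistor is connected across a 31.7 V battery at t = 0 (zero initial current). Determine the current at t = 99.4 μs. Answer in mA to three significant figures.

I ≈ 41.3 mA

τ = L/R = 4.400×10^-2/542 = 8.118×10^-5 s; final current I_∞ = ε/R = 31.7/542 = 5.849×10^-2 A.
I(t) = I_∞(1 − e^(−t/τ)) with t/τ = 1.224.
I = (5.849×10^-2)(1 − e^(−1.224)) = 4.130×10^-2 A.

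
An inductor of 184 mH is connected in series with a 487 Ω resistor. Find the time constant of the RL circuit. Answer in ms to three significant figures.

τ = L/R = (0.184 H)/(487 Ω) = 3.778×10^-4 s.

τ ≈ 0.378 ms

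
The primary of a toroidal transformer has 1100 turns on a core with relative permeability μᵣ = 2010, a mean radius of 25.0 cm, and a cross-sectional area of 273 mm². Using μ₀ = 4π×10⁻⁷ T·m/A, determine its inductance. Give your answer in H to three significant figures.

For a thin toroid, L = μ₀μᵣN²A/(2πR).
L = (4π×10⁻⁷)(2010)(1100)²(2.730×10^-4) / (2π×0.25 m) = 0.5312 H.

L ≈ 0.531 H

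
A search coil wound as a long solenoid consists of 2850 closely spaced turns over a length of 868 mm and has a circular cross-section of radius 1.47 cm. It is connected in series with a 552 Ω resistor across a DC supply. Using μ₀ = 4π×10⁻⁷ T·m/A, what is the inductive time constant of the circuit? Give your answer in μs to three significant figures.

A = πr² = π(1.470×10^-2 m)² = 6.789×10^-4 m².
L = μ₀N²A/ℓ = (4π×10⁻⁷)(2850)²(6.789×10^-4)/(0.868) = 7.983×10^-3 H.
τ = L/R = (7.983×10^-3)/(552) = 1.446×10^-5 s.

τ ≈ 14.5 μs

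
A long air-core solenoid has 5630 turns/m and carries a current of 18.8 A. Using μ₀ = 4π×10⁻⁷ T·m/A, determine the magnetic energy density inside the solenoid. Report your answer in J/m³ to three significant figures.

u ≈ 7040 J/m³

B = μ₀nI = (4π×10⁻⁷)(5.630×10^3)(18.8) = 0.133 T.
u = B²/(2μ₀) = (0.133)²/(2×4π×10⁻⁷) = 7.039×10^3 J/m³.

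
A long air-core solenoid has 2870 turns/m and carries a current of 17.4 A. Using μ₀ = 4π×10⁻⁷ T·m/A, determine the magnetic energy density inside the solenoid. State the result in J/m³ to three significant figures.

u ≈ 1570 J/m³

B = μ₀nI = (4π×10⁻⁷)(2.870×10^3)(17.4) = 6.275×10^-2 T.
u = B²/(2μ₀) = (6.275×10^-2)²/(2×4π×10⁻⁷) = 1.567×10^3 J/m³.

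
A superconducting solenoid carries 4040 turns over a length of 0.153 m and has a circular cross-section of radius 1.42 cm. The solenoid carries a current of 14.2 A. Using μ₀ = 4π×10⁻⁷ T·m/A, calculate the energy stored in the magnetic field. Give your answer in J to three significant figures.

A = πr² = π(1.420×10^-2 m)² = 6.3347×10^-4 m².
L = μ₀N²A/ℓ = (4π×10⁻⁷)(4040)²(6.3347×10^-4)/(0.153) = 8.492×10^-2 H.
U = ½LI² = ½(8.492×10^-2)(14.2)² = 8.562 J.

U ≈ 8.56 J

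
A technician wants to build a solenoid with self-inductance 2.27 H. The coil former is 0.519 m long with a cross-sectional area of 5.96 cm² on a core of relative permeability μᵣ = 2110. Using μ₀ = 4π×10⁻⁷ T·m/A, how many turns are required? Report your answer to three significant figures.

A = 5.96 cm² = 5.960×10^-4 m².
From L = μ₀μᵣN²A/ℓ, N = √(Lℓ / (μ₀μᵣA)).
N = √[(2.27)(0.519) / ((4π×10⁻⁷)(2110)×5.960×10^-4)] = √(7.455×10^5) ≈ 863.4.

N ≈ 863 turns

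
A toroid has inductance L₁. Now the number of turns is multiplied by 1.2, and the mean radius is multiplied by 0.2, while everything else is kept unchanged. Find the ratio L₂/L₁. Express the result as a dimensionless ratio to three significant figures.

L₂/L₁ = 7.20

For a toroid, L ∝ μᵣN²A/R.
L₂/L₁ = (1.2)^2 × (0.2)^-1 = 7.20.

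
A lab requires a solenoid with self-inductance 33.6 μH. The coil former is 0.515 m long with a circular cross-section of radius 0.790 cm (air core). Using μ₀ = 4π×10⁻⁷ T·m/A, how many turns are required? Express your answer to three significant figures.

N ≈ 265 turns

A = πr² = π(7.900×10^-3 m)² = 1.961×10^-4 m².
From L = μ₀N²A/ℓ, N = √(Lℓ / (μ₀A)).
N = √[(3.360×10^-5)(0.515) / ((4π×10⁻⁷)×1.961×10^-4)] = √(7.023×10^4) ≈ 265.0.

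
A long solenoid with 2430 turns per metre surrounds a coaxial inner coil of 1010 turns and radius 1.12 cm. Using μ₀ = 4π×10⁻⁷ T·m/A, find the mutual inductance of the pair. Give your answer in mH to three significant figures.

M ≈ 1.22 mH

The outer solenoid produces a uniform field B₁ = μ₀n₁I₁ across the inner coil,
so the flux linkage is N₂Φ = N₂B₁A₂ = μ₀n₁N₂A₂·I₁, giving M = μ₀n₁N₂A₂.
A₂ = πr² = π(1.120×10^-2 m)² = 3.941×10^-4 m².
M = (4π×10⁻⁷)(2430)(1010)(3.941×10^-4) = 1.215×10^-3 H.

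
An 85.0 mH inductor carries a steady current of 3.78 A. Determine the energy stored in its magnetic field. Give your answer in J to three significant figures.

U ≈ 0.607 J

Stored magnetic energy: U = ½LI².
U = ½(8.500×10^-2 H)(3.78 A)² = 0.6073 J.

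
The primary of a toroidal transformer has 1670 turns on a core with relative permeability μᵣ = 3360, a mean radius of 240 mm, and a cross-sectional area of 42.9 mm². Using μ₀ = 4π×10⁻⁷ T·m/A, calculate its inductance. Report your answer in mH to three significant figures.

For a thin toroid, L = μ₀μᵣN²A/(2πR).
L = (4π×10⁻⁷)(3360)(1670)²(4.290×10^-5) / (2π×0.24 m) = 0.335 H.

L ≈ 335 mH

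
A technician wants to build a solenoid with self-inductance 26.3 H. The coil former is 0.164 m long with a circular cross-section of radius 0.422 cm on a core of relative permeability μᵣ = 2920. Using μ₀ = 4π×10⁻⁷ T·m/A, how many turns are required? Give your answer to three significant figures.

A = πr² = π(4.220×10^-3 m)² = 5.5947×10^-5 m².
From L = μ₀μᵣN²A/ℓ, N = √(Lℓ / (μ₀μᵣA)).
N = √[(26.3)(0.164) / ((4π×10⁻⁷)(2920)×5.5947×10^-5)] = √(2.101×10^7) ≈ 4583.7.

N ≈ 4580 turns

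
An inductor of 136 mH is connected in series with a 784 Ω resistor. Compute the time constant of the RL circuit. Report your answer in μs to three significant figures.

τ = L/R = (0.136 H)/(784 Ω) = 1.7347×10^-4 s.

τ ≈ 173 μs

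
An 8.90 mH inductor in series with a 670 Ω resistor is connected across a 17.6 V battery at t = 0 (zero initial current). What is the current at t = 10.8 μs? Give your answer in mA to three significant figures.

I ≈ 14.6 mA

τ = L/R = 8.900×10^-3/670 = 1.328×10^-5 s; final current I_∞ = ε/R = 17.6/670 = 2.627×10^-2 A.
I(t) = I_∞(1 − e^(−t/τ)) with t/τ = 0.813.
I = (2.627×10^-2)(1 − e^(−0.813)) = 1.462×10^-2 A.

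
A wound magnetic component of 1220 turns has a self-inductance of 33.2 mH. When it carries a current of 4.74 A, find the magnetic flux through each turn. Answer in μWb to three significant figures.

Φ_B ≈ 129 μWb

From L = NΦ_B/I, the flux per turn is Φ_B = LI/N.
Φ_B = (3.320×10^-2 H)(4.74 A)/1220 = 1.290×10^-4 Wb.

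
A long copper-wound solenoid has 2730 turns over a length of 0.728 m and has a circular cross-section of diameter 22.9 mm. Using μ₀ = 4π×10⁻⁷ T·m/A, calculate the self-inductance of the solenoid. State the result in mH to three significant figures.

L ≈ 5.30 mH

A = π(d/2)² = π(1.145×10^-2 m)² = 4.119×10^-4 m².
For a long solenoid, L = μ₀N²A/ℓ.
L = (4π×10⁻⁷)(2730)²(4.119×10^-4)/(0.728 m) = 5.299×10^-3 H.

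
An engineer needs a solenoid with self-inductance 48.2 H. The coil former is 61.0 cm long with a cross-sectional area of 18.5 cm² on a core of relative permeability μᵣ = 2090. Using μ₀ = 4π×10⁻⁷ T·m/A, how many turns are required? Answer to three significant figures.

N ≈ 2460 turns

A = 18.5 cm² = 1.850×10^-3 m².
From L = μ₀μᵣN²A/ℓ, N = √(Lℓ / (μ₀μᵣA)).
N = √[(48.2)(0.61) / ((4π×10⁻⁷)(2090)×1.850×10^-3)] = √(6.051×10^6) ≈ 2459.9.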